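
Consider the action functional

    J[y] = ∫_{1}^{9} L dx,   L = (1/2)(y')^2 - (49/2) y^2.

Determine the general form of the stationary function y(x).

The Lagrangian is L = (1/2)(y')^2 - (49/2) y^2.
∂L/∂y = -49y.
∂L/∂y' = y'.
The Euler-Lagrange equation d/dx(∂L/∂y') − ∂L/∂y = 0 becomes:
    y'' + 49 y = 0
General solution: y(x) = A sin(7x) + B cos(7x), where A and B are arbitrary constants fixed by the endpoint conditions.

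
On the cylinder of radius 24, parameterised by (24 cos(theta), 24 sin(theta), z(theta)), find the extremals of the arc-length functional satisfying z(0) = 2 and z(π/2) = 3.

Parameterise the cylinder of radius R = 24 as
    r(θ) = (24 cos θ, 24 sin θ, z(θ)).
The arc-length element is
    ds = sqrt(576 + (dz/dθ)^2) dθ,
so the Lagrangian is L = sqrt(576 + z'^2).
L depends on z' only, not on z or θ, so ∂L/∂z = 0 and
    ∂L/∂z' = z' / sqrt(576 + z'^2).
The Euler-Lagrange equation gives
    d/dθ( z' / sqrt(576 + z'^2) ) = 0,
so z' is constant. Integrating once:
    z(θ) = a θ + b,
a helix on the cylinder (a straight line when the cylinder is unrolled). The constants a, b are determined by the endpoint conditions.
With endpoint conditions z(0) = 2 and z(π/2) = 3: from z(0) = b we get b = 2, and a·π/2 + 2 = 3 gives a = 2/π, so
    z(θ) = (2/π) θ + 2.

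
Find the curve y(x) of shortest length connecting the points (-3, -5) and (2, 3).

Arc-length functional: J[y] = ∫ sqrt(1 + (y')^2) dx.
Lagrangian L = sqrt(1 + (y')^2) has no explicit y dependence, so ∂L/∂y = 0 and the Euler-Lagrange equation gives
    d/dx( y' / sqrt(1 + (y')^2) ) = 0  ⇒  y' / sqrt(1 + (y')^2) = const.
Hence y' is constant, so y(x) is affine.
Fitting the endpoints (-3, -5) and (2, 3):
    slope m = (3 − (-5)) / (2 − (-3)) = 8/5,
    intercept c = (-5) − m·(-3) = -1/5.
Extremal: y(x) = (8/5) x - 1/5.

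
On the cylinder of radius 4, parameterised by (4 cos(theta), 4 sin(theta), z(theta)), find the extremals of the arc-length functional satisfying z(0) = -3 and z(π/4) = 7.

Parameterise the cylinder of radius R = 4 as
    r(θ) = (4 cos θ, 4 sin θ, z(θ)).
The arc-length element is
    ds = sqrt(16 + (dz/dθ)^2) dθ,
so the Lagrangian is L = sqrt(16 + z'^2).
L depends on z' only, not on z or θ, so ∂L/∂z = 0 and
    ∂L/∂z' = z' / sqrt(16 + z'^2).
The Euler-Lagrange equation gives
    d/dθ( z' / sqrt(16 + z'^2) ) = 0,
so z' is constant. Integrating once:
    z(θ) = a θ + b,
a helix on the cylinder (a straight line when the cylinder is unrolled). The constants a, b are determined by the endpoint conditions.
With endpoint conditions z(0) = -3 and z(π/4) = 7: from z(0) = b we get b = -3, and a·π/4 + -3 = 7 gives a = 40/π, so
    z(θ) = (40/π) θ − 3.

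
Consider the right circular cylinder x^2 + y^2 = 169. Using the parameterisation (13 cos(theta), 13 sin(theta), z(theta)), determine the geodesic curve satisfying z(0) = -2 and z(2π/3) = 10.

Parameterise the cylinder of radius R = 13 as
    r(θ) = (13 cos θ, 13 sin θ, z(θ)).
The arc-length element is
    ds = sqrt(169 + (dz/dθ)^2) dθ,
so the Lagrangian is L = sqrt(169 + z'^2).
L depends on z' only, not on z or θ, so ∂L/∂z = 0 and
    ∂L/∂z' = z' / sqrt(169 + z'^2).
The Euler-Lagrange equation gives
    d/dθ( z' / sqrt(169 + z'^2) ) = 0,
so z' is constant. Integrating once:
    z(θ) = a θ + b,
a helix on the cylinder (a straight line when the cylinder is unrolled). The constants a, b are determined by the endpoint conditions.
With endpoint conditions z(0) = -2 and z(2π/3) = 10: from z(0) = b we get b = -2, and a·2π/3 + -2 = 10 gives a = 18/π, so
    z(θ) = (18/π) θ − 2.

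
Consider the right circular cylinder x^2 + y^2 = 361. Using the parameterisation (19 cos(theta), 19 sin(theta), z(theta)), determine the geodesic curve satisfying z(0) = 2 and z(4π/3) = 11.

Parameterise the cylinder of radius R = 19 as
    r(θ) = (19 cos θ, 19 sin θ, z(θ)).
The arc-length element is
    ds = sqrt(361 + (dz/dθ)^2) dθ,
so the Lagrangian is L = sqrt(361 + z'^2).
L depends on z' only, not on z or θ, so ∂L/∂z = 0 and
    ∂L/∂z' = z' / sqrt(361 + z'^2).
The Euler-Lagrange equation gives
    d/dθ( z' / sqrt(361 + z'^2) ) = 0,
so z' is constant. Integrating once:
    z(θ) = a θ + b,
a helix on the cylinder (a straight line when the cylinder is unrolled). The constants a, b are determined by the endpoint conditions.
With endpoint conditions z(0) = 2 and z(4π/3) = 11: from z(0) = b we get b = 2, and a·4π/3 + 2 = 11 gives a = 27/(4π), so
    z(θ) = (27/(4π)) θ + 2.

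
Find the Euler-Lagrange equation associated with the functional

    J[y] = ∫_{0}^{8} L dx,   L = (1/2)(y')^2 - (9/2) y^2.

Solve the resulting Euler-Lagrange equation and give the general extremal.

The Lagrangian is L = (1/2)(y')^2 - (9/2) y^2.
∂L/∂y = -9y.
∂L/∂y' = y'.
The Euler-Lagrange equation d/dx(∂L/∂y') − ∂L/∂y = 0 becomes:
    y'' + 9 y = 0
General solution: y(x) = A sin(3x) + B cos(3x), where A and B are arbitrary constants fixed by the endpoint conditions.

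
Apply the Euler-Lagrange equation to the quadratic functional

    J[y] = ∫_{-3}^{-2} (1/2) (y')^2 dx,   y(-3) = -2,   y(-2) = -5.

The Lagrangian is L = (1/2) (y')^2.
Compute ∂L/∂y = 0, ∂L/∂y' = y'.
The Euler-Lagrange equation d/dx(∂L/∂y') − ∂L/∂y = 0 reduces to
    y'' = 0.
Its general solution is
    y(x) = A x + B,
with A, B fixed by the endpoint conditions.
Applying the endpoint conditions y(-3) = -2 and y(-2) = -5: solve A·-3 + B = -2 and A·-2 + B = -5. Subtracting gives A(-2 − -3) = -5 − -2, so A = -3, and B = -2 − A·-3 = -11. Therefore
    y(x) = -3 x - 11.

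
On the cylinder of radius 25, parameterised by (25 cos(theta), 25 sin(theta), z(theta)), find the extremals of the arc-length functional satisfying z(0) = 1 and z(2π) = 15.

Parameterise the cylinder of radius R = 25 as
    r(θ) = (25 cos θ, 25 sin θ, z(θ)).
The arc-length element is
    ds = sqrt(625 + (dz/dθ)^2) dθ,
so the Lagrangian is L = sqrt(625 + z'^2).
L depends on z' only, not on z or θ, so ∂L/∂z = 0 and
    ∂L/∂z' = z' / sqrt(625 + z'^2).
The Euler-Lagrange equation gives
    d/dθ( z' / sqrt(625 + z'^2) ) = 0,
so z' is constant. Integrating once:
    z(θ) = a θ + b,
a helix on the cylinder (a straight line when the cylinder is unrolled). The constants a, b are determined by the endpoint conditions.
With endpoint conditions z(0) = 1 and z(2π) = 15: from z(0) = b we get b = 1, and a·2π + 1 = 15 gives a = 7/π, so
    z(θ) = (7/π) θ + 1.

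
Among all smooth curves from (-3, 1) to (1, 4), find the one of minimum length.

Arc-length functional: J[y] = ∫ sqrt(1 + (y')^2) dx.
Lagrangian L = sqrt(1 + (y')^2) has no explicit y dependence, so ∂L/∂y = 0 and the Euler-Lagrange equation gives
    d/dx( y' / sqrt(1 + (y')^2) ) = 0  ⇒  y' / sqrt(1 + (y')^2) = const.
Hence y' is constant, so y(x) is affine.
Fitting the endpoints (-3, 1) and (1, 4):
    slope m = (4 − 1) / (1 − (-3)) = 3/4,
    intercept c = 1 − m·(-3) = 13/4.
Extremal: y(x) = (3/4) x + 13/4.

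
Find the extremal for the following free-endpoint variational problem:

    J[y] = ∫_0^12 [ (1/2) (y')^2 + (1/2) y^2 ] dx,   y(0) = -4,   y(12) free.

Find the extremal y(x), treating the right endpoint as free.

The Lagrangian L = (1/2) (y')^2 + (1/2) y^2 gives
    ∂L/∂y = 1 y,   ∂L/∂y' = y'.
Euler-Lagrange: y'' − y = 0.
With k = 1, the general solution is
    y(x) = A cosh(x) + B sinh(x).
Fixed left endpoint y(0) = -4 ⇒ A = -4.
The right endpoint x = 12 is free, so the natural (transversality) condition is ∂L/∂y' |_{x=12} = 0, i.e. y'(12) = 0.
Compute y'(x) = A k sinh(k x) + B k cosh(k x), so
    y'(12) = A k sinh(k·12) + B k cosh(k·12) = 0
    ⇒ B = −A tanh(k·12) = 4 tanh(1·12).
Therefore the extremal is
    y(x) = −4 cosh(1 x) + 4 tanh(1·12) sinh(1 x).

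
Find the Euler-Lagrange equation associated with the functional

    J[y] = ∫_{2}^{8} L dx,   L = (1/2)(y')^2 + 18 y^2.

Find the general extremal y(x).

The Lagrangian is L = (1/2)(y')^2 + 18 y^2.
∂L/∂y = 36y.
∂L/∂y' = y'.
The Euler-Lagrange equation d/dx(∂L/∂y') − ∂L/∂y = 0 becomes:
    y'' - 36 y = 0
General solution: y(x) = A e^(6x) + B e^(-6x), where A and B are arbitrary constants fixed by the endpoint conditions.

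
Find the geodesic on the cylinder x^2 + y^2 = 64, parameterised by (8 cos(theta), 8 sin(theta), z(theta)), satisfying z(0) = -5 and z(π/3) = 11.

Parameterise the cylinder of radius R = 8 as
    r(θ) = (8 cos θ, 8 sin θ, z(θ)).
The arc-length element is
    ds = sqrt(64 + (dz/dθ)^2) dθ,
so the Lagrangian is L = sqrt(64 + z'^2).
L depends on z' only, not on z or θ, so ∂L/∂z = 0 and
    ∂L/∂z' = z' / sqrt(64 + z'^2).
The Euler-Lagrange equation gives
    d/dθ( z' / sqrt(64 + z'^2) ) = 0,
so z' is constant. Integrating once:
    z(θ) = a θ + b,
a helix on the cylinder (a straight line when the cylinder is unrolled). The constants a, b are determined by the endpoint conditions.
With endpoint conditions z(0) = -5 and z(π/3) = 11: from z(0) = b we get b = -5, and a·π/3 + -5 = 11 gives a = 48/π, so
    z(θ) = (48/π) θ − 5.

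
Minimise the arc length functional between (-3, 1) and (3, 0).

Arc-length functional: J[y] = ∫ sqrt(1 + (y')^2) dx.
Lagrangian L = sqrt(1 + (y')^2) has no explicit y dependence, so ∂L/∂y = 0 and the Euler-Lagrange equation gives
    d/dx( y' / sqrt(1 + (y')^2) ) = 0  ⇒  y' / sqrt(1 + (y')^2) = const.
Hence y' is constant, so y(x) is affine.
Fitting the endpoints (-3, 1) and (3, 0):
    slope m = (0 − 1) / (3 − (-3)) = -1/6,
    intercept c = 1 − m·(-3) = 1/2.
Extremal: y(x) = (-1/6) x + 1/2.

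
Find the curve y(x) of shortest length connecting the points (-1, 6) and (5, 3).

Arc-length functional: J[y] = ∫ sqrt(1 + (y')^2) dx.
Lagrangian L = sqrt(1 + (y')^2) has no explicit y dependence, so ∂L/∂y = 0 and the Euler-Lagrange equation gives
    d/dx( y' / sqrt(1 + (y')^2) ) = 0  ⇒  y' / sqrt(1 + (y')^2) = const.
Hence y' is constant, so y(x) is affine.
Fitting the endpoints (-1, 6) and (5, 3):
    slope m = (3 − 6) / (5 − (-1)) = -1/2,
    intercept c = 6 − m·(-1) = 11/2.
Extremal: y(x) = (-1/2) x + 11/2.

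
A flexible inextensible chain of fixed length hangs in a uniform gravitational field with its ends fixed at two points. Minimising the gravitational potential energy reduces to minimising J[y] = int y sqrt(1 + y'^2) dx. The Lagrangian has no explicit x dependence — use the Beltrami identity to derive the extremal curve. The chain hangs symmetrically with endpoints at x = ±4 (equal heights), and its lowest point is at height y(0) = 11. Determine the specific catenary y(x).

The Lagrangian L(y, y') = y sqrt(1 + y'^2) has no explicit x dependence, so the Beltrami identity applies:
    L − y' ∂L/∂y' = C.
Compute ∂L/∂y' = y · y' / sqrt(1 + y'^2). Then
    L − y' ∂L/∂y'
    = y sqrt(1 + y'^2) − y · y'^2 / sqrt(1 + y'^2)
    = y (1 + y'^2 − y'^2) / sqrt(1 + y'^2)
    = y / sqrt(1 + y'^2) = C.
Squaring gives y^2 = C^2 (1 + y'^2), i.e.
    y'^2 = y^2 / C^2 − 1.
Separating variables,
    dy / sqrt(y^2 − C^2) = dx / C,
and integrating gives arccosh(y / C) = (x − a)/C, so
    y(x) = C cosh((x − a)/C),
the catenary. The constants C and a are fixed by the two endpoint conditions (and, for the hanging-chain problem, the length constraint selects C).
Now fit the given data. The endpoints x = ±4 are symmetric at equal height, so the catenary is even about its minimum: a = 0 and y(x) = C cosh(x/C). The lowest point is y(0) = C cosh(0) = C, and we are told y(0) = 11, so C = 11. Therefore
    y(x) = 11 cosh(x/11),
and at the endpoints
    y(±4) = 11 cosh(4/11).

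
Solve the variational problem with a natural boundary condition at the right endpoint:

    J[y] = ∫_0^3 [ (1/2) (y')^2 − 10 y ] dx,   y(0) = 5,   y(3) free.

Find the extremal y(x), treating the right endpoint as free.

The Lagrangian L = (1/2) (y')^2 − 10 y gives
    ∂L/∂y = −10,   ∂L/∂y' = y'.
Euler-Lagrange: d/dx(y') − (−10) = 0, i.e. y'' + 10 = 0, so
    y(x) = −(10/2) x^2 + C1 x + C2.
Fixed left endpoint y(0) = 5 ⇒ C2 = 5.
The right endpoint x = 3 is free, so the natural (transversality) condition is ∂L/∂y' |_{x=3} = 0, i.e. y'(3) = 0.
Compute y'(x) = −10 x + C1, so y'(3) = −30 + C1 = 0 ⇒ C1 = 30.
Therefore the extremal is
    y(x) = −5 x^2 + 30 x + 5.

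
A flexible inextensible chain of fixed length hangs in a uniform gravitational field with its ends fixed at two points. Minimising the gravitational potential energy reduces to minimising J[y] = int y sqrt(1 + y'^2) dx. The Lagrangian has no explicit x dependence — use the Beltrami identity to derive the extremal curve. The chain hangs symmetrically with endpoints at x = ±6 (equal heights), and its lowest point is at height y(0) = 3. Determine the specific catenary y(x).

The Lagrangian L(y, y') = y sqrt(1 + y'^2) has no explicit x dependence, so the Beltrami identity applies:
    L − y' ∂L/∂y' = C.
Compute ∂L/∂y' = y · y' / sqrt(1 + y'^2). Then
    L − y' ∂L/∂y'
    = y sqrt(1 + y'^2) − y · y'^2 / sqrt(1 + y'^2)
    = y (1 + y'^2 − y'^2) / sqrt(1 + y'^2)
    = y / sqrt(1 + y'^2) = C.
Squaring gives y^2 = C^2 (1 + y'^2), i.e.
    y'^2 = y^2 / C^2 − 1.
Separating variables,
    dy / sqrt(y^2 − C^2) = dx / C,
and integrating gives arccosh(y / C) = (x − a)/C, so
    y(x) = C cosh((x − a)/C),
the catenary. The constants C and a are fixed by the two endpoint conditions (and, for the hanging-chain problem, the length constraint selects C).
Now fit the given data. The endpoints x = ±6 are symmetric at equal height, so the catenary is even about its minimum: a = 0 and y(x) = C cosh(x/C). The lowest point is y(0) = C cosh(0) = C, and we are told y(0) = 3, so C = 3. Therefore
    y(x) = 3 cosh(x/3),
and at the endpoints
    y(±6) = 3 cosh(6/3).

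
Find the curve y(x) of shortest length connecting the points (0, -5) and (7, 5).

Arc-length functional: J[y] = ∫ sqrt(1 + (y')^2) dx.
Lagrangian L = sqrt(1 + (y')^2) has no explicit y dependence, so ∂L/∂y = 0 and the Euler-Lagrange equation gives
    d/dx( y' / sqrt(1 + (y')^2) ) = 0  ⇒  y' / sqrt(1 + (y')^2) = const.
Hence y' is constant, so y(x) is affine.
Fitting the endpoints (0, -5) and (7, 5):
    slope m = (5 − (-5)) / (7 − 0) = 10/7,
    intercept c = (-5) − m·0 = -5.
Extremal: y(x) = (10/7) x - 5.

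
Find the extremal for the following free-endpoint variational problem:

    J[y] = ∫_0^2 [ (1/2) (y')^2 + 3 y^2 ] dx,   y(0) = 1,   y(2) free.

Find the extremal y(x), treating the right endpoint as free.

The Lagrangian L = (1/2) (y')^2 + 3 y^2 gives
    ∂L/∂y = 6 y,   ∂L/∂y' = y'.
Euler-Lagrange: y'' − 6 y = 0.
With k = sqrt(6), the general solution is
    y(x) = A cosh(sqrt(6) x) + B sinh(sqrt(6) x).
Fixed left endpoint y(0) = 1 ⇒ A = 1.
The right endpoint x = 2 is free, so the natural (transversality) condition is ∂L/∂y' |_{x=2} = 0, i.e. y'(2) = 0.
Compute y'(x) = A k sinh(k x) + B k cosh(k x), so
    y'(2) = A k sinh(k·2) + B k cosh(k·2) = 0
    ⇒ B = −A tanh(k·2) = − tanh(sqrt(6)·2).
Therefore the extremal is
    y(x) = cosh(sqrt(6) x) − tanh(sqrt(6)·2) sinh(sqrt(6) x).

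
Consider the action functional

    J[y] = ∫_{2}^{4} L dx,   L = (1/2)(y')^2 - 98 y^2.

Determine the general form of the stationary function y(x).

The Lagrangian is L = (1/2)(y')^2 - 98 y^2.
∂L/∂y = -196y.
∂L/∂y' = y'.
The Euler-Lagrange equation d/dx(∂L/∂y') − ∂L/∂y = 0 becomes:
    y'' + 196 y = 0
General solution: y(x) = A sin(14x) + B cos(14x), where A and B are arbitrary constants fixed by the endpoint conditions.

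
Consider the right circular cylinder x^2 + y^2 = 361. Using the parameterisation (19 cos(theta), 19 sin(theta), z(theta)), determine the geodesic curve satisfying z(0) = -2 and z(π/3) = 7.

Parameterise the cylinder of radius R = 19 as
    r(θ) = (19 cos θ, 19 sin θ, z(θ)).
The arc-length element is
    ds = sqrt(361 + (dz/dθ)^2) dθ,
so the Lagrangian is L = sqrt(361 + z'^2).
L depends on z' only, not on z or θ, so ∂L/∂z = 0 and
    ∂L/∂z' = z' / sqrt(361 + z'^2).
The Euler-Lagrange equation gives
    d/dθ( z' / sqrt(361 + z'^2) ) = 0,
so z' is constant. Integrating once:
    z(θ) = a θ + b,
a helix on the cylinder (a straight line when the cylinder is unrolled). The constants a, b are determined by the endpoint conditions.
With endpoint conditions z(0) = -2 and z(π/3) = 7: from z(0) = b we get b = -2, and a·π/3 + -2 = 7 gives a = 27/π, so
    z(θ) = (27/π) θ − 2.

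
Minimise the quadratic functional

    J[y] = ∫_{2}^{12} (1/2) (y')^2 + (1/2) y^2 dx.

The Lagrangian is L = (1/2) (y')^2 + (1/2) y^2.
Compute ∂L/∂y = y, ∂L/∂y' = y'.
The Euler-Lagrange equation d/dx(∂L/∂y') − ∂L/∂y = 0 reduces to
    y'' − y = 0.
Its general solution is
    y(x) = A e^x + B e^(−x),
with A, B fixed by the endpoint conditions.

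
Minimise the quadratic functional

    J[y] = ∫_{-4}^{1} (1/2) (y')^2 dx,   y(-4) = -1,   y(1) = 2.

The Lagrangian is L = (1/2) (y')^2.
Compute ∂L/∂y = 0, ∂L/∂y' = y'.
The Euler-Lagrange equation d/dx(∂L/∂y') − ∂L/∂y = 0 reduces to
    y'' = 0.
Its general solution is
    y(x) = A x + B,
with A, B fixed by the endpoint conditions.
Applying the endpoint conditions y(-4) = -1 and y(1) = 2: solve A·-4 + B = -1 and A·1 + B = 2. Subtracting gives A(1 − -4) = 2 − -1, so A = 3/5, and B = -1 − A·-4 = 7/5. Therefore
    y(x) = (3/5) x + 7/5.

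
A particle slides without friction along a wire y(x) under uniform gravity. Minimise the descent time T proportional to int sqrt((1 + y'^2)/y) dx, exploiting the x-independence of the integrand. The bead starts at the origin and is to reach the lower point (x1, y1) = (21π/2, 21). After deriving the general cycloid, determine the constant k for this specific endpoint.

The Lagrangian L = sqrt((1 + y'^2) / y) has no explicit x dependence, so the Beltrami identity applies:
    L − y' ∂L/∂y' = C.
Compute ∂L/∂y' = y' / sqrt(y (1 + y'^2)).
Substitute:
    sqrt((1 + y'^2)/y) − y'·y' / sqrt(y (1 + y'^2))
    = (1 + y'^2) / sqrt(y (1 + y'^2)) − y'^2 / sqrt(y (1 + y'^2))
    = 1 / sqrt(y (1 + y'^2)) = C.
Squaring and rearranging gives the first integral
    y (1 + y'^2) = 1/C^2 =: k   (constant).
Solving this first-order ODE by the substitution
    y = (k/2)(1 − cos θ)
yields the cycloid parameterisation
    x(θ) = (k/2)(θ − sin θ),   y(θ) = (k/2)(1 − cos θ).
The constant k is fixed by the endpoint condition.
Now fit the given lower endpoint (x1, y1) = (21π/2, 21). At the bottom of the first arch (θ = π), the parametric equations give
    y(π) = (k/2)(1 − cos π) = k,
    x(π) = (k/2)(π − sin π) = kπ/2.
Matching y(π) = 21 gives k = 21, consistent with x(π) = 21π/2. Therefore the specific cycloid is
    x(θ) = (21/2)(θ − sin θ),   y(θ) = (21/2)(1 − cos θ).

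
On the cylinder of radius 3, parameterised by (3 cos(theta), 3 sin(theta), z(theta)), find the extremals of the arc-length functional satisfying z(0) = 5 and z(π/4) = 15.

Parameterise the cylinder of radius R = 3 as
    r(θ) = (3 cos θ, 3 sin θ, z(θ)).
The arc-length element is
    ds = sqrt(9 + (dz/dθ)^2) dθ,
so the Lagrangian is L = sqrt(9 + z'^2).
L depends on z' only, not on z or θ, so ∂L/∂z = 0 and
    ∂L/∂z' = z' / sqrt(9 + z'^2).
The Euler-Lagrange equation gives
    d/dθ( z' / sqrt(9 + z'^2) ) = 0,
so z' is constant. Integrating once:
    z(θ) = a θ + b,
a helix on the cylinder (a straight line when the cylinder is unrolled). The constants a, b are determined by the endpoint conditions.
With endpoint conditions z(0) = 5 and z(π/4) = 15: from z(0) = b we get b = 5, and a·π/4 + 5 = 15 gives a = 40/π, so
    z(θ) = (40/π) θ + 5.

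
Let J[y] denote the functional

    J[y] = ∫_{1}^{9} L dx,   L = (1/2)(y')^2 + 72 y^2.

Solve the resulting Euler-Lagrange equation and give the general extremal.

The Lagrangian is L = (1/2)(y')^2 + 72 y^2.
∂L/∂y = 144y.
∂L/∂y' = y'.
The Euler-Lagrange equation d/dx(∂L/∂y') − ∂L/∂y = 0 becomes:
    y'' - 144 y = 0
General solution: y(x) = A e^(12x) + B e^(-12x), where A and B are arbitrary constants fixed by the endpoint conditions.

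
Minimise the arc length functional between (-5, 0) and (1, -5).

Arc-length functional: J[y] = ∫ sqrt(1 + (y')^2) dx.
Lagrangian L = sqrt(1 + (y')^2) has no explicit y dependence, so ∂L/∂y = 0 and the Euler-Lagrange equation gives
    d/dx( y' / sqrt(1 + (y')^2) ) = 0  ⇒  y' / sqrt(1 + (y')^2) = const.
Hence y' is constant, so y(x) is affine.
Fitting the endpoints (-5, 0) and (1, -5):
    slope m = ((-5) − 0) / (1 − (-5)) = -5/6,
    intercept c = 0 − m·(-5) = -25/6.
Extremal: y(x) = (-5/6) x - 25/6.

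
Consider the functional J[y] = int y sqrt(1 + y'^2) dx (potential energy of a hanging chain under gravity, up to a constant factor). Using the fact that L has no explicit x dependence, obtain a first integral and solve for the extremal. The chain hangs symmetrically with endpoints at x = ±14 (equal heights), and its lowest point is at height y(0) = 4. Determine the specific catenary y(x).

The Lagrangian L(y, y') = y sqrt(1 + y'^2) has no explicit x dependence, so the Beltrami identity applies:
    L − y' ∂L/∂y' = C.
Compute ∂L/∂y' = y · y' / sqrt(1 + y'^2). Then
    L − y' ∂L/∂y'
    = y sqrt(1 + y'^2) − y · y'^2 / sqrt(1 + y'^2)
    = y (1 + y'^2 − y'^2) / sqrt(1 + y'^2)
    = y / sqrt(1 + y'^2) = C.
Squaring gives y^2 = C^2 (1 + y'^2), i.e.
    y'^2 = y^2 / C^2 − 1.
Separating variables,
    dy / sqrt(y^2 − C^2) = dx / C,
and integrating gives arccosh(y / C) = (x − a)/C, so
    y(x) = C cosh((x − a)/C),
the catenary. The constants C and a are fixed by the two endpoint conditions (and, for the hanging-chain problem, the length constraint selects C).
Now fit the given data. The endpoints x = ±14 are symmetric at equal height, so the catenary is even about its minimum: a = 0 and y(x) = C cosh(x/C). The lowest point is y(0) = C cosh(0) = C, and we are told y(0) = 4, so C = 4. Therefore
    y(x) = 4 cosh(x/4),
and at the endpoints
    y(±14) = 4 cosh(14/4).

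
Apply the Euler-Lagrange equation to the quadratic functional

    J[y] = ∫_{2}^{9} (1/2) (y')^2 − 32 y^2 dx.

The Lagrangian is L = (1/2) (y')^2 − 32 y^2.
Compute ∂L/∂y = -64y, ∂L/∂y' = y'.
The Euler-Lagrange equation d/dx(∂L/∂y') − ∂L/∂y = 0 reduces to
    y'' + 64 y = 0.
Its general solution is
    y(x) = A sin(8x) + B cos(8x),
with A, B fixed by the endpoint conditions.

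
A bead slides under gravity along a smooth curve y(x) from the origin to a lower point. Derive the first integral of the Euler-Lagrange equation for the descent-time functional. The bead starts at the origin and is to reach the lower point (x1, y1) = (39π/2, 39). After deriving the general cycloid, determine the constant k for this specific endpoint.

The Lagrangian L = sqrt((1 + y'^2) / y) has no explicit x dependence, so the Beltrami identity applies:
    L − y' ∂L/∂y' = C.
Compute ∂L/∂y' = y' / sqrt(y (1 + y'^2)).
Substitute:
    sqrt((1 + y'^2)/y) − y'·y' / sqrt(y (1 + y'^2))
    = (1 + y'^2) / sqrt(y (1 + y'^2)) − y'^2 / sqrt(y (1 + y'^2))
    = 1 / sqrt(y (1 + y'^2)) = C.
Squaring and rearranging gives the first integral
    y (1 + y'^2) = 1/C^2 =: k   (constant).
Solving this first-order ODE by the substitution
    y = (k/2)(1 − cos θ)
yields the cycloid parameterisation
    x(θ) = (k/2)(θ − sin θ),   y(θ) = (k/2)(1 − cos θ).
The constant k is fixed by the endpoint condition.
Now fit the given lower endpoint (x1, y1) = (39π/2, 39). At the bottom of the first arch (θ = π), the parametric equations give
    y(π) = (k/2)(1 − cos π) = k,
    x(π) = (k/2)(π − sin π) = kπ/2.
Matching y(π) = 39 gives k = 39, consistent with x(π) = 39π/2. Therefore the specific cycloid is
    x(θ) = (39/2)(θ − sin θ),   y(θ) = (39/2)(1 − cos θ).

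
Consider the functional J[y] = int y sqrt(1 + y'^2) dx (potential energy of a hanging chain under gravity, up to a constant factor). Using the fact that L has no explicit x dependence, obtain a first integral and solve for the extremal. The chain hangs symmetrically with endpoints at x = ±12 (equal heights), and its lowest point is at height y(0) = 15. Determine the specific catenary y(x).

The Lagrangian L(y, y') = y sqrt(1 + y'^2) has no explicit x dependence, so the Beltrami identity applies:
    L − y' ∂L/∂y' = C.
Compute ∂L/∂y' = y · y' / sqrt(1 + y'^2). Then
    L − y' ∂L/∂y'
    = y sqrt(1 + y'^2) − y · y'^2 / sqrt(1 + y'^2)
    = y (1 + y'^2 − y'^2) / sqrt(1 + y'^2)
    = y / sqrt(1 + y'^2) = C.
Squaring gives y^2 = C^2 (1 + y'^2), i.e.
    y'^2 = y^2 / C^2 − 1.
Separating variables,
    dy / sqrt(y^2 − C^2) = dx / C,
and integrating gives arccosh(y / C) = (x − a)/C, so
    y(x) = C cosh((x − a)/C),
the catenary. The constants C and a are fixed by the two endpoint conditions (and, for the hanging-chain problem, the length constraint selects C).
Now fit the given data. The endpoints x = ±12 are symmetric at equal height, so the catenary is even about its minimum: a = 0 and y(x) = C cosh(x/C). The lowest point is y(0) = C cosh(0) = C, and we are told y(0) = 15, so C = 15. Therefore
    y(x) = 15 cosh(x/15),
and at the endpoints
    y(±12) = 15 cosh(12/15).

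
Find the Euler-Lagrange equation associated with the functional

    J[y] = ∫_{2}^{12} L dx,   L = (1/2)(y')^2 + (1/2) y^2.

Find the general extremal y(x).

The Lagrangian is L = (1/2)(y')^2 + (1/2) y^2.
∂L/∂y = y.
∂L/∂y' = y'.
The Euler-Lagrange equation d/dx(∂L/∂y') − ∂L/∂y = 0 becomes:
    y'' - y = 0
General solution: y(x) = A e^x + B e^(-x), where A and B are arbitrary constants fixed by the endpoint conditions.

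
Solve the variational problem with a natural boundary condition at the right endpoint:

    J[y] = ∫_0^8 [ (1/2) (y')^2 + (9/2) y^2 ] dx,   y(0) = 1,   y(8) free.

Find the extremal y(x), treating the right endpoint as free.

The Lagrangian L = (1/2) (y')^2 + (9/2) y^2 gives
    ∂L/∂y = 9 y,   ∂L/∂y' = y'.
Euler-Lagrange: y'' − 9 y = 0.
With k = 3, the general solution is
    y(x) = A cosh(3 x) + B sinh(3 x).
Fixed left endpoint y(0) = 1 ⇒ A = 1.
The right endpoint x = 8 is free, so the natural (transversality) condition is ∂L/∂y' |_{x=8} = 0, i.e. y'(8) = 0.
Compute y'(x) = A k sinh(k x) + B k cosh(k x), so
    y'(8) = A k sinh(k·8) + B k cosh(k·8) = 0
    ⇒ B = −A tanh(k·8) = − tanh(3·8).
Therefore the extremal is
    y(x) = cosh(3 x) − tanh(3·8) sinh(3 x).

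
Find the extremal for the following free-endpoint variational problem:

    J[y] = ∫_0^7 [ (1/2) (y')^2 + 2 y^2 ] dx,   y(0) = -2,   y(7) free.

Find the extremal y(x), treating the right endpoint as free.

The Lagrangian L = (1/2) (y')^2 + 2 y^2 gives
    ∂L/∂y = 4 y,   ∂L/∂y' = y'.
Euler-Lagrange: y'' − 4 y = 0.
With k = 2, the general solution is
    y(x) = A cosh(2 x) + B sinh(2 x).
Fixed left endpoint y(0) = -2 ⇒ A = -2.
The right endpoint x = 7 is free, so the natural (transversality) condition is ∂L/∂y' |_{x=7} = 0, i.e. y'(7) = 0.
Compute y'(x) = A k sinh(k x) + B k cosh(k x), so
    y'(7) = A k sinh(k·7) + B k cosh(k·7) = 0
    ⇒ B = −A tanh(k·7) = 2 tanh(2·7).
Therefore the extremal is
    y(x) = −2 cosh(2 x) + 2 tanh(2·7) sinh(2 x).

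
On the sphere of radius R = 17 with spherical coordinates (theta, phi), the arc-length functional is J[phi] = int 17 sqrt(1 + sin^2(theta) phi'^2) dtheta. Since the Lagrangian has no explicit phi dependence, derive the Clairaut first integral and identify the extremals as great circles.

On the sphere of radius R = 17 with spherical coordinates (θ, φ), the induced metric is
    ds^2 = 289(dθ^2 + sin^2(θ) dφ^2).
Parameterise by θ; the arc-length functional is
    J[φ] = ∫ 17 sqrt(1 + sin^2(θ) (dφ/dθ)^2) dθ,
so L = 17 sqrt(1 + sin^2(θ) φ'^2). Compute
    ∂L/∂φ = 0  (L has no explicit φ dependence),
    ∂L/∂φ' = 17 sin^2(θ) φ' / sqrt(1 + sin^2(θ) φ'^2).
Since ∂L/∂φ = 0, the Euler-Lagrange equation
    d/dθ(∂L/∂φ') − ∂L/∂φ = 0
reduces to d/dθ(∂L/∂φ') = 0, i.e. the momentum conjugate to φ is conserved:
    17 sin^2(θ) φ' / sqrt(1 + sin^2(θ) φ'^2) = C.
The overall factor of 17 is constant, so dividing through gives Clairaut's relation sin^2(θ) φ' / sqrt(1 + sin^2(θ) φ'^2) = C' (with C' = C/17). Solving for φ' and integrating gives the great-circle family
    cot(θ) = A cos(φ − φ_0),
i.e. the intersection of the sphere with a plane through the origin. The two constants A and φ_0 (equivalently C and one phase) are fixed by the two endpoint conditions.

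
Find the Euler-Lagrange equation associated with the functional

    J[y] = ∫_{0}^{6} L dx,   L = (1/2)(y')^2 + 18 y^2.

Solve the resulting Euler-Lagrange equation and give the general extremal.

The Lagrangian is L = (1/2)(y')^2 + 18 y^2.
∂L/∂y = 36y.
∂L/∂y' = y'.
The Euler-Lagrange equation d/dx(∂L/∂y') − ∂L/∂y = 0 becomes:
    y'' - 36 y = 0
General solution: y(x) = A e^(6x) + B e^(-6x), where A and B are arbitrary constants fixed by the endpoint conditions.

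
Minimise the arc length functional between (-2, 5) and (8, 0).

Arc-length functional: J[y] = ∫ sqrt(1 + (y')^2) dx.
Lagrangian L = sqrt(1 + (y')^2) has no explicit y dependence, so ∂L/∂y = 0 and the Euler-Lagrange equation gives
    d/dx( y' / sqrt(1 + (y')^2) ) = 0  ⇒  y' / sqrt(1 + (y')^2) = const.
Hence y' is constant, so y(x) is affine.
Fitting the endpoints (-2, 5) and (8, 0):
    slope m = (0 − 5) / (8 − (-2)) = -1/2,
    intercept c = 5 − m·(-2) = 4.
Extremal: y(x) = (-1/2) x + 4.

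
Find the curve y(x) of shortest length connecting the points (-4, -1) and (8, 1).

Arc-length functional: J[y] = ∫ sqrt(1 + (y')^2) dx.
Lagrangian L = sqrt(1 + (y')^2) has no explicit y dependence, so ∂L/∂y = 0 and the Euler-Lagrange equation gives
    d/dx( y' / sqrt(1 + (y')^2) ) = 0  ⇒  y' / sqrt(1 + (y')^2) = const.
Hence y' is constant, so y(x) is affine.
Fitting the endpoints (-4, -1) and (8, 1):
    slope m = (1 − (-1)) / (8 − (-4)) = 1/6,
    intercept c = (-1) − m·(-4) = -1/3.
Extremal: y(x) = (1/6) x - 1/3.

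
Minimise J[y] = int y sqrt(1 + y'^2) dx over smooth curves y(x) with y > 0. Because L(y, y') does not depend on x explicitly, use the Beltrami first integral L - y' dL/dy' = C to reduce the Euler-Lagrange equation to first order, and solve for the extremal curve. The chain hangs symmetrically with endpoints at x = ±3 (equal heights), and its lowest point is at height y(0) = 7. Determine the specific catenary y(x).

The Lagrangian L(y, y') = y sqrt(1 + y'^2) has no explicit x dependence, so the Beltrami identity applies:
    L − y' ∂L/∂y' = C.
Compute ∂L/∂y' = y · y' / sqrt(1 + y'^2). Then
    L − y' ∂L/∂y'
    = y sqrt(1 + y'^2) − y · y'^2 / sqrt(1 + y'^2)
    = y (1 + y'^2 − y'^2) / sqrt(1 + y'^2)
    = y / sqrt(1 + y'^2) = C.
Squaring gives y^2 = C^2 (1 + y'^2), i.e.
    y'^2 = y^2 / C^2 − 1.
Separating variables,
    dy / sqrt(y^2 − C^2) = dx / C,
and integrating gives arccosh(y / C) = (x − a)/C, so
    y(x) = C cosh((x − a)/C),
the catenary. The constants C and a are fixed by the two endpoint conditions (and, for the hanging-chain problem, the length constraint selects C).
Now fit the given data. The endpoints x = ±3 are symmetric at equal height, so the catenary is even about its minimum: a = 0 and y(x) = C cosh(x/C). The lowest point is y(0) = C cosh(0) = C, and we are told y(0) = 7, so C = 7. Therefore
    y(x) = 7 cosh(x/7),
and at the endpoints
    y(±3) = 7 cosh(3/7).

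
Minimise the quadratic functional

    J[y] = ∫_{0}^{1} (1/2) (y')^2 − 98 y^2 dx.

The Lagrangian is L = (1/2) (y')^2 − 98 y^2.
Compute ∂L/∂y = -196y, ∂L/∂y' = y'.
The Euler-Lagrange equation d/dx(∂L/∂y') − ∂L/∂y = 0 reduces to
    y'' + 196 y = 0.
Its general solution is
    y(x) = A sin(14x) + B cos(14x),
with A, B fixed by the endpoint conditions.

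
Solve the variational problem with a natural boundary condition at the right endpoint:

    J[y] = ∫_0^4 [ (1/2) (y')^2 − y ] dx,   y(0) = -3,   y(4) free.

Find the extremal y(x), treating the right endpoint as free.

The Lagrangian L = (1/2) (y')^2 − y gives
    ∂L/∂y = −1,   ∂L/∂y' = y'.
Euler-Lagrange: d/dx(y') − (−1) = 0, i.e. y'' + 1 = 0, so
    y(x) = −(1/2) x^2 + C1 x + C2.
Fixed left endpoint y(0) = -3 ⇒ C2 = -3.
The right endpoint x = 4 is free, so the natural (transversality) condition is ∂L/∂y' |_{x=4} = 0, i.e. y'(4) = 0.
Compute y'(x) = −1 x + C1, so y'(4) = −4 + C1 = 0 ⇒ C1 = 4.
Therefore the extremal is
    y(x) = −x^2/2 + 4 x − 3.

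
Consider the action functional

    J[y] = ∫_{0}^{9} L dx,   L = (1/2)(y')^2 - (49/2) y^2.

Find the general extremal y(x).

The Lagrangian is L = (1/2)(y')^2 - (49/2) y^2.
∂L/∂y = -49y.
∂L/∂y' = y'.
The Euler-Lagrange equation d/dx(∂L/∂y') − ∂L/∂y = 0 becomes:
    y'' + 49 y = 0
General solution: y(x) = A sin(7x) + B cos(7x), where A and B are arbitrary constants fixed by the endpoint conditions.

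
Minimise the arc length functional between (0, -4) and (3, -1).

Arc-length functional: J[y] = ∫ sqrt(1 + (y')^2) dx.
Lagrangian L = sqrt(1 + (y')^2) has no explicit y dependence, so ∂L/∂y = 0 and the Euler-Lagrange equation gives
    d/dx( y' / sqrt(1 + (y')^2) ) = 0  ⇒  y' / sqrt(1 + (y')^2) = const.
Hence y' is constant, so y(x) is affine.
Fitting the endpoints (0, -4) and (3, -1):
    slope m = ((-1) − (-4)) / (3 − 0) = 1,
    intercept c = (-4) − m·0 = -4.
Extremal: y(x) = x - 4.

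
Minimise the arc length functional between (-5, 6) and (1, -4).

Arc-length functional: J[y] = ∫ sqrt(1 + (y')^2) dx.
Lagrangian L = sqrt(1 + (y')^2) has no explicit y dependence, so ∂L/∂y = 0 and the Euler-Lagrange equation gives
    d/dx( y' / sqrt(1 + (y')^2) ) = 0  ⇒  y' / sqrt(1 + (y')^2) = const.
Hence y' is constant, so y(x) is affine.
Fitting the endpoints (-5, 6) and (1, -4):
    slope m = ((-4) − 6) / (1 − (-5)) = -5/3,
    intercept c = 6 − m·(-5) = -7/3.
Extremal: y(x) = (-5/3) x - 7/3.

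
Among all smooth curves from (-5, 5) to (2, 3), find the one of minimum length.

Arc-length functional: J[y] = ∫ sqrt(1 + (y')^2) dx.
Lagrangian L = sqrt(1 + (y')^2) has no explicit y dependence, so ∂L/∂y = 0 and the Euler-Lagrange equation gives
    d/dx( y' / sqrt(1 + (y')^2) ) = 0  ⇒  y' / sqrt(1 + (y')^2) = const.
Hence y' is constant, so y(x) is affine.
Fitting the endpoints (-5, 5) and (2, 3):
    slope m = (3 − 5) / (2 − (-5)) = -2/7,
    intercept c = 5 − m·(-5) = 25/7.
Extremal: y(x) = (-2/7) x + 25/7.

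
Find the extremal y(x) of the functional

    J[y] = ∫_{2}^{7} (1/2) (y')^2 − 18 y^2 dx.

The Lagrangian is L = (1/2) (y')^2 − 18 y^2.
Compute ∂L/∂y = -36y, ∂L/∂y' = y'.
The Euler-Lagrange equation d/dx(∂L/∂y') − ∂L/∂y = 0 reduces to
    y'' + 36 y = 0.
Its general solution is
    y(x) = A sin(6x) + B cos(6x),
with A, B fixed by the endpoint conditions.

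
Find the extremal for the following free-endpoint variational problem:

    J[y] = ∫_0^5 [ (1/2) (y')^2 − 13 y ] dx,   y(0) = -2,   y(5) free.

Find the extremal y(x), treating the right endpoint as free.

The Lagrangian L = (1/2) (y')^2 − 13 y gives
    ∂L/∂y = −13,   ∂L/∂y' = y'.
Euler-Lagrange: d/dx(y') − (−13) = 0, i.e. y'' + 13 = 0, so
    y(x) = −(13/2) x^2 + C1 x + C2.
Fixed left endpoint y(0) = -2 ⇒ C2 = -2.
The right endpoint x = 5 is free, so the natural (transversality) condition is ∂L/∂y' |_{x=5} = 0, i.e. y'(5) = 0.
Compute y'(x) = −13 x + C1, so y'(5) = −65 + C1 = 0 ⇒ C1 = 65.
Therefore the extremal is
    y(x) = −(13/2) x^2 + 65 x − 2.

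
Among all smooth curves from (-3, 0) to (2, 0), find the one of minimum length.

Arc-length functional: J[y] = ∫ sqrt(1 + (y')^2) dx.
Lagrangian L = sqrt(1 + (y')^2) has no explicit y dependence, so ∂L/∂y = 0 and the Euler-Lagrange equation gives
    d/dx( y' / sqrt(1 + (y')^2) ) = 0  ⇒  y' / sqrt(1 + (y')^2) = const.
Hence y' is constant, so y(x) is affine.
Fitting the endpoints (-3, 0) and (2, 0):
    slope m = (0 − 0) / (2 − (-3)) = 0,
    intercept c = 0 − m·(-3) = 0.
Extremal: y(x) = 0.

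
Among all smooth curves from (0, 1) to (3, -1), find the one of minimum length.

Arc-length functional: J[y] = ∫ sqrt(1 + (y')^2) dx.
Lagrangian L = sqrt(1 + (y')^2) has no explicit y dependence, so ∂L/∂y = 0 and the Euler-Lagrange equation gives
    d/dx( y' / sqrt(1 + (y')^2) ) = 0  ⇒  y' / sqrt(1 + (y')^2) = const.
Hence y' is constant, so y(x) is affine.
Fitting the endpoints (0, 1) and (3, -1):
    slope m = ((-1) − 1) / (3 − 0) = -2/3,
    intercept c = 1 − m·0 = 1.
Extremal: y(x) = (-2/3) x + 1.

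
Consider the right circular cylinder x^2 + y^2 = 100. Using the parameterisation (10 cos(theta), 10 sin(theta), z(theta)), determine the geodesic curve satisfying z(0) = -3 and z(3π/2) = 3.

Parameterise the cylinder of radius R = 10 as
    r(θ) = (10 cos θ, 10 sin θ, z(θ)).
The arc-length element is
    ds = sqrt(100 + (dz/dθ)^2) dθ,
so the Lagrangian is L = sqrt(100 + z'^2).
L depends on z' only, not on z or θ, so ∂L/∂z = 0 and
    ∂L/∂z' = z' / sqrt(100 + z'^2).
The Euler-Lagrange equation gives
    d/dθ( z' / sqrt(100 + z'^2) ) = 0,
so z' is constant. Integrating once:
    z(θ) = a θ + b,
a helix on the cylinder (a straight line when the cylinder is unrolled). The constants a, b are determined by the endpoint conditions.
With endpoint conditions z(0) = -3 and z(3π/2) = 3: from z(0) = b we get b = -3, and a·3π/2 + -3 = 3 gives a = 4/π, so
    z(θ) = (4/π) θ − 3.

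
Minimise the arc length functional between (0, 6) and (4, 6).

Arc-length functional: J[y] = ∫ sqrt(1 + (y')^2) dx.
Lagrangian L = sqrt(1 + (y')^2) has no explicit y dependence, so ∂L/∂y = 0 and the Euler-Lagrange equation gives
    d/dx( y' / sqrt(1 + (y')^2) ) = 0  ⇒  y' / sqrt(1 + (y')^2) = const.
Hence y' is constant, so y(x) is affine.
Fitting the endpoints (0, 6) and (4, 6):
    slope m = (6 − 6) / (4 − 0) = 0,
    intercept c = 6 − m·0 = 6.
Extremal: y(x) = 6.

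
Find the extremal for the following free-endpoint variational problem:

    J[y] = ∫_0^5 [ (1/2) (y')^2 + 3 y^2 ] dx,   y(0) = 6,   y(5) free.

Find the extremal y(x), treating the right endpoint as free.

The Lagrangian L = (1/2) (y')^2 + 3 y^2 gives
    ∂L/∂y = 6 y,   ∂L/∂y' = y'.
Euler-Lagrange: y'' − 6 y = 0.
With k = sqrt(6), the general solution is
    y(x) = A cosh(sqrt(6) x) + B sinh(sqrt(6) x).
Fixed left endpoint y(0) = 6 ⇒ A = 6.
The right endpoint x = 5 is free, so the natural (transversality) condition is ∂L/∂y' |_{x=5} = 0, i.e. y'(5) = 0.
Compute y'(x) = A k sinh(k x) + B k cosh(k x), so
    y'(5) = A k sinh(k·5) + B k cosh(k·5) = 0
    ⇒ B = −A tanh(k·5) = − 6 tanh(sqrt(6)·5).
Therefore the extremal is
    y(x) = 6 cosh(sqrt(6) x) − 6 tanh(sqrt(6)·5) sinh(sqrt(6) x).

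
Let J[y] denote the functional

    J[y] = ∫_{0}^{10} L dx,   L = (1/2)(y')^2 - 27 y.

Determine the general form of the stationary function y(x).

The Lagrangian is L = (1/2)(y')^2 - 27 y.
∂L/∂y = -27.
∂L/∂y' = y'.
The Euler-Lagrange equation d/dx(∂L/∂y') − ∂L/∂y = 0 becomes:
    y'' + 27 = 0
General solution: y(x) = -(27/2) x^2 + A x + B, where A and B are arbitrary constants fixed by the endpoint conditions.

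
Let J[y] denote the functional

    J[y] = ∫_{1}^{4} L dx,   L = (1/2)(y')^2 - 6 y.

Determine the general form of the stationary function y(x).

The Lagrangian is L = (1/2)(y')^2 - 6 y.
∂L/∂y = -6.
∂L/∂y' = y'.
The Euler-Lagrange equation d/dx(∂L/∂y') − ∂L/∂y = 0 becomes:
    y'' + 6 = 0
General solution: y(x) = -3 x^2 + A x + B, where A and B are arbitrary constants fixed by the endpoint conditions.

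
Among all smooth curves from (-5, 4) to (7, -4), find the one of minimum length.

Arc-length functional: J[y] = ∫ sqrt(1 + (y')^2) dx.
Lagrangian L = sqrt(1 + (y')^2) has no explicit y dependence, so ∂L/∂y = 0 and the Euler-Lagrange equation gives
    d/dx( y' / sqrt(1 + (y')^2) ) = 0  ⇒  y' / sqrt(1 + (y')^2) = const.
Hence y' is constant, so y(x) is affine.
Fitting the endpoints (-5, 4) and (7, -4):
    slope m = ((-4) − 4) / (7 − (-5)) = -2/3,
    intercept c = 4 − m·(-5) = 2/3.
Extremal: y(x) = (-2/3) x + 2/3.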